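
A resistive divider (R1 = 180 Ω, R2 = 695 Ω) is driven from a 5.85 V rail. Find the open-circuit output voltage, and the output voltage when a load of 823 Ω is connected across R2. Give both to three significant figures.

Unloaded: 4.65 V; loaded: 3.96 V

Open-circuit: V = 5.85 × 695/(180 + 695) = 4.65 V.
With the load, R2 becomes R2‖R_L = 376.8 Ω, so V = 5.85 × 376.8/556.8 = 3.96 V.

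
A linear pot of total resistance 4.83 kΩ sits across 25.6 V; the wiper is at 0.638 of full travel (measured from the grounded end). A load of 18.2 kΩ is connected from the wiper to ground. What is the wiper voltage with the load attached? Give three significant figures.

V ≈ 15.4 V

The wiper splits the pot into (1−α)R = 1.748 kΩ above and αR = 3.082 kΩ below.
Lower section ‖ load = 2.635 kΩ.
V_wiper = 25.6 × 2.635/(1.748 + 2.635) = 15.4 V.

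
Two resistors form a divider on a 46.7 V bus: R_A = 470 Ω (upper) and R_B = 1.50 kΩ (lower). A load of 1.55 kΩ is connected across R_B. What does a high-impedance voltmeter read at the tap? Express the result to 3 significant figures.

The load sits in parallel with R_B: R_B‖R_L = (1500 × 1550) / (1500 + 1550) = 762.3 Ω.
V_out = 46.7 × 762.3 / (470 + 762.3) = 46.7 × 762.3/1232 = 28.9 V.
(Unloaded it would have been 35.6 V.)

V_out ≈ 28.9 V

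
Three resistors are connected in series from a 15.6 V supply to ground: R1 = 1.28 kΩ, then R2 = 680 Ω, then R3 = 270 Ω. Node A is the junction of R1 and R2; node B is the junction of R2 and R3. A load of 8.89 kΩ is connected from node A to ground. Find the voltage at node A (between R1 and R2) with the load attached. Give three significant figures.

Below node A the series string R2+R3 = 950.0 Ω sits in parallel with the 8890 Ω load: 858.3 Ω.
V_A = 15.6 × 858.3/(1280 + 858.3) = 6.26 V.

V ≈ 6.26 V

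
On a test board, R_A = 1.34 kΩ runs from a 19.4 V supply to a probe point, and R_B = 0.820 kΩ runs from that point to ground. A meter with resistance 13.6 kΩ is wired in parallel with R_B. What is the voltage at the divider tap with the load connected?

The load sits in parallel with R_B: R_B‖R_L = (820 × 13600) / (820 + 13600) = 773.4 Ω.
V_out = 19.4 × 773.4 / (1340 + 773.4) = 19.4 × 773.4/2113 = 7.10 V.

V_out ≈ 7.10 V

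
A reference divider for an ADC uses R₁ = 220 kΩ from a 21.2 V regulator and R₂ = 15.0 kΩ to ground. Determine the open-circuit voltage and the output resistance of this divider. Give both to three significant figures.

V_th is the open-circuit tap voltage: 21.2 × 15.0/(220 + 15.0) = 1.35 V.
With the supply zeroed, R₁ and R₂ appear in parallel from the tap: R_th = R₁‖R₂ = (220 × 15.0)/235.0 = 14.0 kΩ.

V_th = 1.35 V, R_th = 14.0 kΩ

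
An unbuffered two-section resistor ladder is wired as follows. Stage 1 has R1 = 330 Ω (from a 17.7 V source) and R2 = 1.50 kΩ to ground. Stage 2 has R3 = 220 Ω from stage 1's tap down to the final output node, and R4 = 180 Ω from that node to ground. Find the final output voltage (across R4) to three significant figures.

V_out ≈ 3.89 V

Stage 2 presents R3+R4 = 400.0 Ω as a load on stage 1's tap.
Stage 1's lower leg becomes R2‖(R3+R4) = 315.8 Ω, so V_mid = 17.7 × 315.8/645.8 = 8.655 V.
Stage 2 is itself unloaded: V_out = V_mid × R4/(R3+R4) = 8.655 × 180/400.0 = 3.89 V.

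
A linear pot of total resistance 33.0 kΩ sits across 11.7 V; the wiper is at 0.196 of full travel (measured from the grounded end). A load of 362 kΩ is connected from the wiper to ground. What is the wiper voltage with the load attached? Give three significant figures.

The wiper splits the pot into (1−α)R = 26.53 kΩ above and αR = 6.468 kΩ below.
Lower section ‖ load = 6.354 kΩ.
V_wiper = 11.7 × 6.354/(26.53 + 6.354) = 2.26 V.

V ≈ 2.26 V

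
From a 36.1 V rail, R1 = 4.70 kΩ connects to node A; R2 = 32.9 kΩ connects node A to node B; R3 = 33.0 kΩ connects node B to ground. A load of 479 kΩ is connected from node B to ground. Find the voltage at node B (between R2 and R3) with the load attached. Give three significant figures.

V ≈ 16.3 V

At node B, R3 is in parallel with the load: R3‖R_L = 30.87 kΩ.
Below node A the resistance is R2 + (R3‖R_L) = 63.77 kΩ, so V_A = 36.1 × 63.77/68.47 = 33.62 V.
Then V_B = V_A × (R3‖R_L)/(R2 + R3‖R_L) = 33.62 × 30.87/63.77 = 16.3 V.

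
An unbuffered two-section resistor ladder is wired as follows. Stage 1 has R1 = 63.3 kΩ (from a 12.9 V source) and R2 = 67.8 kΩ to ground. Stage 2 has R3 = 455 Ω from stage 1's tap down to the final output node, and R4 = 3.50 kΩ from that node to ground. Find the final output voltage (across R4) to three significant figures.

V_out ≈ 0.636 V

Stage 2 presents R3+R4 = 3955 Ω as a load on stage 1's tap.
Stage 1's lower leg becomes R2‖(R3+R4) = 3737 Ω, so V_mid = 12.9 × 3737/67040 = 0.7191 V.
Stage 2 is itself unloaded: V_out = V_mid × R4/(R3+R4) = 0.7191 × 3500/3955 = 0.636 V.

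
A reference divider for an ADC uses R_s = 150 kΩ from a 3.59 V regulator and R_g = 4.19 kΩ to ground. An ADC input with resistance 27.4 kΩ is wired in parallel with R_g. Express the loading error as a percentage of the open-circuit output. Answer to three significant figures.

Unloaded V = 3.59 × 4.19/154.2 = 0.097556 V.
Loaded: R_g‖R_L = 3.634 kΩ, giving V = 3.59 × 3.634/153.6 = 0.084922 V.
Drop = (0.097556 − 0.084922) / 0.097556 = 12.9 %.

12.9 %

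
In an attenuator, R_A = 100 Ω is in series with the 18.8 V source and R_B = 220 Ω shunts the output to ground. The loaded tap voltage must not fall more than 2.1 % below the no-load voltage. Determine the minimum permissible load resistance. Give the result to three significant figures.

R_L(min) ≈ 3.21 kΩ

Output resistance R_th = R_A‖R_B = (100 × 220)/320.0 = 68.75 Ω.
The fractional drop is R_th/(R_th + R_L); requiring this ≤ 0.0210 gives R_L ≥ R_th(1/0.0210 − 1) = 68.75 × 46.62 = 3.21 kΩ.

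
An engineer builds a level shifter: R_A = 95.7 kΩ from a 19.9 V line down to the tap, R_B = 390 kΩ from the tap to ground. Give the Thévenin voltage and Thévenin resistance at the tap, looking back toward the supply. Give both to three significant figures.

V_th = 16.0 V, R_th = 76.8 kΩ

V_th is the open-circuit tap voltage: 19.9 × 390/(95.7 + 390) = 16.0 V.
With the supply zeroed, R_A and R_B appear in parallel from the tap: R_th = R_A‖R_B = (95.7 × 390)/485.7 = 76.8 kΩ.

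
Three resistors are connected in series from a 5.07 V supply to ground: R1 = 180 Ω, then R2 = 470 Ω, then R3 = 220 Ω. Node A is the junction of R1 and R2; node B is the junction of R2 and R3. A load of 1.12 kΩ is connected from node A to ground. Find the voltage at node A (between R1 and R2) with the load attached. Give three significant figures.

V ≈ 3.57 V

Below node A the series string R2+R3 = 690.0 Ω sits in parallel with the 1120 Ω load: 427.0 Ω.
V_A = 5.07 × 427.0/(180 + 427.0) = 3.57 V.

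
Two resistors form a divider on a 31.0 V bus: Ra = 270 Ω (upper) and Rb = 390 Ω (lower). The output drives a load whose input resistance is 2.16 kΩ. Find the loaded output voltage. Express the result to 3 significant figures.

V_out ≈ 17.1 V

The load sits in parallel with Rb: Rb‖R_L = (390 × 2160) / (390 + 2160) = 330.4 Ω.
V_out = 31.0 × 330.4 / (270 + 330.4) = 31.0 × 330.4/600.4 = 17.1 V.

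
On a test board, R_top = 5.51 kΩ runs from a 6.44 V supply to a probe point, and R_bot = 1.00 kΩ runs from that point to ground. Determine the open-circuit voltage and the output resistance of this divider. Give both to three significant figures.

V_th = 0.989 V, R_th = 846 Ω

V_th is the open-circuit tap voltage: 6.44 × 1.00/(5.51 + 1.00) = 0.989 V.
With the supply zeroed, R_top and R_bot appear in parallel from the tap: R_th = R_top‖R_bot = (5.51 × 1.00)/6.510 = 846 Ω.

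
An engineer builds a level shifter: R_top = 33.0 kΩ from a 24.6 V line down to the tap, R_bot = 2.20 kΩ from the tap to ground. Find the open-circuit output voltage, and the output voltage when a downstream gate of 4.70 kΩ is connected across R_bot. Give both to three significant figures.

Open-circuit: V = 24.6 × 2.20/(33.0 + 2.20) = 1.54 V.
With the load, R_bot becomes R_bot‖R_L = 1.499 kΩ, so V = 24.6 × 1.499/34.50 = 1.07 V.

Unloaded: 1.54 V; loaded: 1.07 V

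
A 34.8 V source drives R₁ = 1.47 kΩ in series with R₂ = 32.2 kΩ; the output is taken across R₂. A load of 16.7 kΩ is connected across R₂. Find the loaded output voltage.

V_out ≈ 30.7 V

The load sits in parallel with R₂: R₂‖R_L = (32.2 × 16.7) / (32.2 + 16.7) = 11.00 kΩ.
V_out = 34.8 × 11.00 / (1.47 + 11.00) = 34.8 × 11.00/12.47 = 30.7 V.
(Unloaded it would have been 33.3 V.)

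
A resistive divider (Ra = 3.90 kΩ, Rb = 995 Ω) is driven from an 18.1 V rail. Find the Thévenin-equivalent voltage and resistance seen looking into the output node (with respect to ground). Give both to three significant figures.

V_th = 3.68 V, R_th = 793 Ω

V_th is the open-circuit tap voltage: 18.1 × 995/(3900 + 995) = 3.68 V.
With the supply zeroed, Ra and Rb appear in parallel from the tap: R_th = Ra‖Rb = (3900 × 995)/4895 = 793 Ω.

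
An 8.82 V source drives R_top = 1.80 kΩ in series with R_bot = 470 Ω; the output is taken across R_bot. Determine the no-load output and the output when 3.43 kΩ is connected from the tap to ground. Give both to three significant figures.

Unloaded: 1.83 V; loaded: 1.65 V

Open-circuit: V = 8.82 × 470/(1800 + 470) = 1.83 V.
With the load, R_bot becomes R_bot‖R_L = 413.4 Ω, so V = 8.82 × 413.4/2213 = 1.65 V.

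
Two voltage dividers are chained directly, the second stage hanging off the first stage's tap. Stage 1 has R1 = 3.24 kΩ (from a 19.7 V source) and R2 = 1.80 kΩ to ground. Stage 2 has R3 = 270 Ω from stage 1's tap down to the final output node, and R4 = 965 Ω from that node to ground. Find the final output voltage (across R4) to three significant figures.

V_out ≈ 2.84 V

Stage 2 presents R3+R4 = 1235 Ω as a load on stage 1's tap.
Stage 1's lower leg becomes R2‖(R3+R4) = 732.5 Ω, so V_mid = 19.7 × 732.5/3972 = 3.632 V.
Stage 2 is itself unloaded: V_out = V_mid × R4/(R3+R4) = 3.632 × 965/1235 = 2.84 V.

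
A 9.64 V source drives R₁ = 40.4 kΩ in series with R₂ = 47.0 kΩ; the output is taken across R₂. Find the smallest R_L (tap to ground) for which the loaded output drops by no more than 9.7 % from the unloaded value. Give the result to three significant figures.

R_L(min) ≈ 202 kΩ

Output resistance R_th = R₁‖R₂ = (40.4 × 47.0)/87.40 = 21.73 kΩ.
The fractional drop is R_th/(R_th + R_L); requiring this ≤ 0.0970 gives R_L ≥ R_th(1/0.0970 − 1) = 21.73 × 9.309 = 202 kΩ.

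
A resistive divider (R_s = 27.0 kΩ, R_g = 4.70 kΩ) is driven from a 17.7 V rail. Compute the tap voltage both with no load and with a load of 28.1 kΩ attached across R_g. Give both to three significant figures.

Open-circuit: V = 17.7 × 4.70/(27.0 + 4.70) = 2.62 V.
With the load, R_g becomes R_g‖R_L = 4.027 kΩ, so V = 17.7 × 4.027/31.03 = 2.30 V.

Unloaded: 2.62 V; loaded: 2.30 V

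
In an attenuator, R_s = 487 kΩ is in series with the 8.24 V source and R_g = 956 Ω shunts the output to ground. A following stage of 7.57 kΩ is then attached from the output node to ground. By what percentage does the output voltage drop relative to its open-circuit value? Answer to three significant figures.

11.2 %

The divider's output (Thévenin) resistance is R_s‖R_g = 954.1 Ω.
Fractional drop under load = R_th/(R_th + R_L) = 954.1 / (954.1 + 7570) = 0.1119.
So the output falls by 11.2 %.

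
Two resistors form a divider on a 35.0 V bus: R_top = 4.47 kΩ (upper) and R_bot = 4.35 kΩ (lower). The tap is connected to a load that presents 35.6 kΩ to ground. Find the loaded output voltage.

The load sits in parallel with R_bot: R_bot‖R_L = (4.35 × 35.6) / (4.35 + 35.6) = 3.876 kΩ.
V_out = 35.0 × 3.876 / (4.47 + 3.876) = 35.0 × 3.876/8.346 = 16.3 V.

V_out ≈ 16.3 V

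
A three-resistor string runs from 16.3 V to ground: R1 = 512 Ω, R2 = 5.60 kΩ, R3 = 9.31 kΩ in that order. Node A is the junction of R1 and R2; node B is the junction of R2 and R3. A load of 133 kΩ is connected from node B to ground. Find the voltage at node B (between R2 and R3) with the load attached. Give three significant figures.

V ≈ 9.57 V

At node B, R3 is in parallel with the load: R3‖R_L = 8701 Ω.
Below node A the resistance is R2 + (R3‖R_L) = 14300 Ω, so V_A = 16.3 × 14300/14810 = 15.74 V.
Then V_B = V_A × (R3‖R_L)/(R2 + R3‖R_L) = 15.74 × 8701/14300 = 9.57 V.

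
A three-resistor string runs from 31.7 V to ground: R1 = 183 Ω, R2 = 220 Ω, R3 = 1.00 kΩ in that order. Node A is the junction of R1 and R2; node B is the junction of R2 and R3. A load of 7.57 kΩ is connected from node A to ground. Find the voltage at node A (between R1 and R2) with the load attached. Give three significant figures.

V ≈ 27.0 V

Below node A the series string R2+R3 = 1220 Ω sits in parallel with the 7570 Ω load: 1051 Ω.
V_A = 31.7 × 1051/(183 + 1051) = 27.0 V.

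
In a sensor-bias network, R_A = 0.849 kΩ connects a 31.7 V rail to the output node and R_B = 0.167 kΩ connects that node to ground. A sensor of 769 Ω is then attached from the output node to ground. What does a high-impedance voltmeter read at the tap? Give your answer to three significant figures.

V_out ≈ 4.41 V

The load sits in parallel with R_B: R_B‖R_L = (167 × 769) / (167 + 769) = 137.2 Ω.
V_out = 31.7 × 137.2 / (849 + 137.2) = 31.7 × 137.2/986.2 = 4.41 V.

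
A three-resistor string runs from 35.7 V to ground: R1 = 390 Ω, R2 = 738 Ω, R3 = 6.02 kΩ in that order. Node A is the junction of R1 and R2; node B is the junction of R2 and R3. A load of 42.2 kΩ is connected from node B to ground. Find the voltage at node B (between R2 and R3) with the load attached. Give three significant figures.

V ≈ 29.4 V

At node B, R3 is in parallel with the load: R3‖R_L = 5268 Ω.
Below node A the resistance is R2 + (R3‖R_L) = 6006 Ω, so V_A = 35.7 × 6006/6396 = 33.52 V.
Then V_B = V_A × (R3‖R_L)/(R2 + R3‖R_L) = 33.52 × 5268/6006 = 29.4 V.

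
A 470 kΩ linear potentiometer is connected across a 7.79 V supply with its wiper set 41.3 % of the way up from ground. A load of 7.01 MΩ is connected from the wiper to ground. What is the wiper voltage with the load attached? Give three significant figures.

V ≈ 3.17 V

The wiper splits the pot into (1−α)R = 275.9 kΩ above and αR = 194.1 kΩ below.
Lower section ‖ load = 188.9 kΩ.
V_wiper = 7.79 × 188.9/(275.9 + 188.9) = 3.17 V.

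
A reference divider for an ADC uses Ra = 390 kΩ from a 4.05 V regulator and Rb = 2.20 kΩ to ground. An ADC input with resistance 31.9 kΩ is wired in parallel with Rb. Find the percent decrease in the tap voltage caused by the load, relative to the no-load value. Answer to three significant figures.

6.42 %

The divider's output (Thévenin) resistance is Ra‖Rb = 2.188 kΩ.
Fractional drop under load = R_th/(R_th + R_L) = 2.188 / (2.188 + 31.9) = 0.06418.
So the output falls by 6.42 %.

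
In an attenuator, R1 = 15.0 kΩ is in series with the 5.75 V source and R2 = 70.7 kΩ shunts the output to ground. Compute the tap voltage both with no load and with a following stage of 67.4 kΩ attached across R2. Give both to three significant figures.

Unloaded: 4.74 V; loaded: 4.01 V

Open-circuit: V = 5.75 × 70.7/(15.0 + 70.7) = 4.74 V.
With the load, R2 becomes R2‖R_L = 34.51 kΩ, so V = 5.75 × 34.51/49.51 = 4.01 V.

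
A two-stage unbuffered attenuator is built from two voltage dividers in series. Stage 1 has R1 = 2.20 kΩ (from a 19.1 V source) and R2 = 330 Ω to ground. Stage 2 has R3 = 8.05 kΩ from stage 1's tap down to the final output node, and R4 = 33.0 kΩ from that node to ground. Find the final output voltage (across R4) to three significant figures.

Stage 2 presents R3+R4 = 41050 Ω as a load on stage 1's tap.
Stage 1's lower leg becomes R2‖(R3+R4) = 327.4 Ω, so V_mid = 19.1 × 327.4/2527 = 2.474 V.
Stage 2 is itself unloaded: V_out = V_mid × R4/(R3+R4) = 2.474 × 33000/41050 = 1.99 V.

V_out ≈ 1.99 V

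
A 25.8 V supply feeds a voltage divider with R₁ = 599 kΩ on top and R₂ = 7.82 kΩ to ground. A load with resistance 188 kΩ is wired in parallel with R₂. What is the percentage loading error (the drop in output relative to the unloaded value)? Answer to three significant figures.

3.94 %

The divider's output (Thévenin) resistance is R₁‖R₂ = 7.719 kΩ.
Fractional drop under load = R_th/(R_th + R_L) = 7.719 / (7.719 + 188) = 0.03944.
So the output falls by 3.94 %.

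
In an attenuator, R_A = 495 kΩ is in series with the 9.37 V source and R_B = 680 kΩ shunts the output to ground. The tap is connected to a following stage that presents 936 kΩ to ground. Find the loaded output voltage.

The load sits in parallel with R_B: R_B‖R_L = (680 × 936) / (680 + 936) = 393.9 kΩ.
V_out = 9.37 × 393.9 / (495 + 393.9) = 9.37 × 393.9/888.9 = 4.15 V.
(Unloaded it would have been 5.42 V.)

V_out ≈ 4.15 V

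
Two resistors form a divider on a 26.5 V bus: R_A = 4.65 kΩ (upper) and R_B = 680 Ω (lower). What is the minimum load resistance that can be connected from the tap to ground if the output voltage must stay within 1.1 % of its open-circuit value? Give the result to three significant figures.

R_L(min) ≈ 53.3 kΩ

Output resistance R_th = R_A‖R_B = (4650 × 680)/5330 = 593.2 Ω.
The fractional drop is R_th/(R_th + R_L); requiring this ≤ 0.0110 gives R_L ≥ R_th(1/0.0110 − 1) = 593.2 × 89.91 = 53.3 kΩ.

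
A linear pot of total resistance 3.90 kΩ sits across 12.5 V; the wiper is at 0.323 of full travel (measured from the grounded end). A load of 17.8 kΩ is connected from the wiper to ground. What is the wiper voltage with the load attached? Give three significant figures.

V ≈ 3.85 V

The wiper splits the pot into (1−α)R = 2.640 kΩ above and αR = 1.260 kΩ below.
Lower section ‖ load = 1.176 kΩ.
V_wiper = 12.5 × 1.176/(2.640 + 1.176) = 3.85 V.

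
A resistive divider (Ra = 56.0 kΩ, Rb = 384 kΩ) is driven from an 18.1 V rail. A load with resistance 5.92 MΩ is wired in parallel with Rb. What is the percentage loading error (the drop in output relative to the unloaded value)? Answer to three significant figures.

The divider's output (Thévenin) resistance is Ra‖Rb = 48.87 kΩ.
Fractional drop under load = R_th/(R_th + R_L) = 48.87 / (48.87 + 5920) = 0.008188.
So the output falls by 0.819 %.

0.819 %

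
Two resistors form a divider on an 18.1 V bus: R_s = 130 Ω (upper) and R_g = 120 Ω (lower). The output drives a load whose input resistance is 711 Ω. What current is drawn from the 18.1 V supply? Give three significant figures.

I ≈ 77.8 mA

R_g‖R_L = 102.7 Ω, so the source sees R_s + R_g‖R_L = 232.7 Ω.
I = 18.1 V / 232.7 Ω = 77.8 mA.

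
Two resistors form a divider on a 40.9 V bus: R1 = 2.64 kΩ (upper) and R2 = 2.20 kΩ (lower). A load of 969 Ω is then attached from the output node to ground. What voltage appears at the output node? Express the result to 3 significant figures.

V_out ≈ 8.31 V

The load sits in parallel with R2: R2‖R_L = (2200 × 969) / (2200 + 969) = 672.7 Ω.
V_out = 40.9 × 672.7 / (2640 + 672.7) = 40.9 × 672.7/3313 = 8.31 V.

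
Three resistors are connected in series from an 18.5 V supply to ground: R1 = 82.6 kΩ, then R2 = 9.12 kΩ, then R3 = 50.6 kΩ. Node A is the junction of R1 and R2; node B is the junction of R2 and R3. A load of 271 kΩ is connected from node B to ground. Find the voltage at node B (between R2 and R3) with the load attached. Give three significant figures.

V ≈ 5.87 V

At node B, R3 is in parallel with the load: R3‖R_L = 42.64 kΩ.
Below node A the resistance is R2 + (R3‖R_L) = 51.76 kΩ, so V_A = 18.5 × 51.76/134.4 = 7.127 V.
Then V_B = V_A × (R3‖R_L)/(R2 + R3‖R_L) = 7.127 × 42.64/51.76 = 5.87 V.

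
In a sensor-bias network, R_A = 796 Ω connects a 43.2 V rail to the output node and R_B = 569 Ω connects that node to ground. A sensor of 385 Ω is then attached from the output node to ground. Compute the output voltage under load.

The load sits in parallel with R_B: R_B‖R_L = (569 × 385) / (569 + 385) = 229.6 Ω.
V_out = 43.2 × 229.6 / (796 + 229.6) = 43.2 × 229.6/1026 = 9.67 V.

V_out ≈ 9.67 V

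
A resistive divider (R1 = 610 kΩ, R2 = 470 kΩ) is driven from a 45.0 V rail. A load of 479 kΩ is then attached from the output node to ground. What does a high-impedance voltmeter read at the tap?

V_out ≈ 12.6 V

The load sits in parallel with R2: R2‖R_L = (470 × 479) / (470 + 479) = 237.2 kΩ.
V_out = 45.0 × 237.2 / (610 + 237.2) = 45.0 × 237.2/847.2 = 12.6 V.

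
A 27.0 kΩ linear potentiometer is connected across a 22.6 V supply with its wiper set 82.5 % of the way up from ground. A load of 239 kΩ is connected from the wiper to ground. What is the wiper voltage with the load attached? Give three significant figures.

V ≈ 18.3 V

The wiper splits the pot into (1−α)R = 4.725 kΩ above and αR = 22.27 kΩ below.
Lower section ‖ load = 20.38 kΩ.
V_wiper = 22.6 × 20.38/(4.725 + 20.38) = 18.3 V.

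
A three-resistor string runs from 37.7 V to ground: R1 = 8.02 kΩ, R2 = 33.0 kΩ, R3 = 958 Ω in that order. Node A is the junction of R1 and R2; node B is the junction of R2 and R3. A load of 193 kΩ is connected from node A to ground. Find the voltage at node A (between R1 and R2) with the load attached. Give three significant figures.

Below node A the series string R2+R3 = 33960 Ω sits in parallel with the 193000 Ω load: 28880 Ω.
V_A = 37.7 × 28880/(8020 + 28880) = 29.5 V.

V ≈ 29.5 V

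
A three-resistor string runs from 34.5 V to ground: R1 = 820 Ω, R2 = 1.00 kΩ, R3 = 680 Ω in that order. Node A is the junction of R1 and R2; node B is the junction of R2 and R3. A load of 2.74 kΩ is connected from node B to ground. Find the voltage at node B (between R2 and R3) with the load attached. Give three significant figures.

At node B, R3 is in parallel with the load: R3‖R_L = 544.8 Ω.
Below node A the resistance is R2 + (R3‖R_L) = 1545 Ω, so V_A = 34.5 × 1545/2365 = 22.54 V.
Then V_B = V_A × (R3‖R_L)/(R2 + R3‖R_L) = 22.54 × 544.8/1545 = 7.95 V.

V ≈ 7.95 V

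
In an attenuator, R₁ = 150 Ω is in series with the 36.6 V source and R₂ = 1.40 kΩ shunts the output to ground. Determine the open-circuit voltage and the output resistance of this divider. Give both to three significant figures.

V_th = 33.1 V, R_th = 135 Ω

V_th is the open-circuit tap voltage: 36.6 × 1400/(150 + 1400) = 33.1 V.
With the supply zeroed, R₁ and R₂ appear in parallel from the tap: R_th = R₁‖R₂ = (150 × 1400)/1550 = 135 Ω.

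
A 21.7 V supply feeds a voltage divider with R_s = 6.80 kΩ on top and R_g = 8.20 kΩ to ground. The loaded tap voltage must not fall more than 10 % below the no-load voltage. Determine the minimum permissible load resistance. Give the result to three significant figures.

Output resistance R_th = R_s‖R_g = (6.80 × 8.20)/15.00 = 3.717 kΩ.
The fractional drop is R_th/(R_th + R_L); requiring this ≤ 0.100 gives R_L ≥ R_th(1/0.100 − 1) = 3.717 × 9.000 = 33.5 kΩ.

R_L(min) ≈ 33.5 kΩ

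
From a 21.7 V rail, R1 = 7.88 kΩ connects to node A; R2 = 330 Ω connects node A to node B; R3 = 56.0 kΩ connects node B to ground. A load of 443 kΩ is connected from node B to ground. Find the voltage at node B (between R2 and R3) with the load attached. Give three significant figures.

At node B, R3 is in parallel with the load: R3‖R_L = 49720 Ω.
Below node A the resistance is R2 + (R3‖R_L) = 50050 Ω, so V_A = 21.7 × 50050/57930 = 18.75 V.
Then V_B = V_A × (R3‖R_L)/(R2 + R3‖R_L) = 18.75 × 49720/50050 = 18.6 V.

V ≈ 18.6 V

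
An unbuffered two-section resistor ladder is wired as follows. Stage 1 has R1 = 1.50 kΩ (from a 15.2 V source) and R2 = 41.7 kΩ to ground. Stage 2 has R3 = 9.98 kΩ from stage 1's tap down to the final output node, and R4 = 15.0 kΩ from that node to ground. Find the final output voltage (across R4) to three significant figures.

Stage 2 presents R3+R4 = 24.98 kΩ as a load on stage 1's tap.
Stage 1's lower leg becomes R2‖(R3+R4) = 15.62 kΩ, so V_mid = 15.2 × 15.62/17.12 = 13.87 V.
Stage 2 is itself unloaded: V_out = V_mid × R4/(R3+R4) = 13.87 × 15.0/24.98 = 8.33 V.

V_out ≈ 8.33 V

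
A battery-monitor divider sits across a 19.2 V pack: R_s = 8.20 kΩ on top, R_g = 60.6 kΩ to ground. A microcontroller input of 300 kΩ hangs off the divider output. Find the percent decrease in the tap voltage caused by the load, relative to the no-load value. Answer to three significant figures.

The divider's output (Thévenin) resistance is R_s‖R_g = 7.223 kΩ.
Fractional drop under load = R_th/(R_th + R_L) = 7.223 / (7.223 + 300) = 0.02351.
So the output falls by 2.35 %.

2.35 %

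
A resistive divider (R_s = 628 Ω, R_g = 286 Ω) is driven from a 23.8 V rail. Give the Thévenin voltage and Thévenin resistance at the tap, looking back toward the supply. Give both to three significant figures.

V_th is the open-circuit tap voltage: 23.8 × 286/(628 + 286) = 7.45 V.
With the supply zeroed, R_s and R_g appear in parallel from the tap: R_th = R_s‖R_g = (628 × 286)/914.0 = 197 Ω.

V_th = 7.45 V, R_th = 197 Ω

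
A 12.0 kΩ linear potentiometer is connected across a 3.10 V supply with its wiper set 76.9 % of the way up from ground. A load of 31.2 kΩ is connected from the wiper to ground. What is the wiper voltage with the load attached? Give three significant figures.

The wiper splits the pot into (1−α)R = 2.772 kΩ above and αR = 9.228 kΩ below.
Lower section ‖ load = 7.122 kΩ.
V_wiper = 3.10 × 7.122/(2.772 + 7.122) = 2.23 V.

V ≈ 2.23 V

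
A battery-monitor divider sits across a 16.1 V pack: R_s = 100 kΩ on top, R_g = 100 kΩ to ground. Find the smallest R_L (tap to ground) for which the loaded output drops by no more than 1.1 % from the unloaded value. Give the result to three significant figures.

R_L(min) ≈ 4.50 MΩ

Output resistance R_th = R_s‖R_g = (100 × 100)/200.0 = 50.00 kΩ.
The fractional drop is R_th/(R_th + R_L); requiring this ≤ 0.0110 gives R_L ≥ R_th(1/0.0110 − 1) = 50.00 × 89.91 = 4.50 MΩ.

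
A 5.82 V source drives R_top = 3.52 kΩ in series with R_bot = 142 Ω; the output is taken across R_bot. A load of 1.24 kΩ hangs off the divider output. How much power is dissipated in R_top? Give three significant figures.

Total resistance from the source is R_top + (R_bot‖R_L) = 3647 Ω, so I = 5.82/3647 Ω = 1.596 mA.
P = I²·R_top = (1.596 mA)² × 3.52 kΩ = 8.96 mW.

P ≈ 8.96 mW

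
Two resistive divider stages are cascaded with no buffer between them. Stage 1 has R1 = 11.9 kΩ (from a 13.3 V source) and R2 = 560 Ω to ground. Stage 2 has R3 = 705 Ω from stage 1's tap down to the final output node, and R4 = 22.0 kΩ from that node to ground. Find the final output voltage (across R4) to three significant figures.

V_out ≈ 0.566 V

Stage 2 presents R3+R4 = 22700 Ω as a load on stage 1's tap.
Stage 1's lower leg becomes R2‖(R3+R4) = 546.5 Ω, so V_mid = 13.3 × 546.5/12450 = 0.5840 V.
Stage 2 is itself unloaded: V_out = V_mid × R4/(R3+R4) = 0.5840 × 22000/22700 = 0.566 V.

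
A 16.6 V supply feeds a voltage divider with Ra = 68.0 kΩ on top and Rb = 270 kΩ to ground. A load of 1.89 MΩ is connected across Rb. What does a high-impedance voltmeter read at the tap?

The load sits in parallel with Rb: Rb‖R_L = (270 × 1890) / (270 + 1890) = 236.2 kΩ.
V_out = 16.6 × 236.2 / (68.0 + 236.2) = 16.6 × 236.2/304.2 = 12.9 V.
(Unloaded it would have been 13.3 V.)

V_out ≈ 12.9 V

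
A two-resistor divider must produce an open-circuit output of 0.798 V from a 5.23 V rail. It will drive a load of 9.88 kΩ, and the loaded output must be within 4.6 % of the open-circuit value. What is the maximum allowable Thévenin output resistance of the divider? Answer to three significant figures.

R_th ≤ 476 Ω

Loading drop = R_th/(R_th + R_L) ≤ 0.0460, so R_th ≤ R_L · ε/(1−ε) = 9.88 kΩ × 0.0460/0.9540 = 476 Ω.
(Any R1, R2 with R2/(R1+R2) = 0.153 and R1‖R2 ≤ 476 Ω will meet the spec.)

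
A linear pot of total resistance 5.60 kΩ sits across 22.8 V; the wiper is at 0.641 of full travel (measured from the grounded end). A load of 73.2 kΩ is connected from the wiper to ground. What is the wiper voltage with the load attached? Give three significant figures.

The wiper splits the pot into (1−α)R = 2.010 kΩ above and αR = 3.590 kΩ below.
Lower section ‖ load = 3.422 kΩ.
V_wiper = 22.8 × 3.422/(2.010 + 3.422) = 14.4 V.

V ≈ 14.4 V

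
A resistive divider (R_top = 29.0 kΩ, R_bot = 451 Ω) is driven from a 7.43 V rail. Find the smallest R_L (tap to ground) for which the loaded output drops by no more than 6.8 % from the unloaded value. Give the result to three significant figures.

Output resistance R_th = R_top‖R_bot = (29000 × 451)/29450 = 444.1 Ω.
The fractional drop is R_th/(R_th + R_L); requiring this ≤ 0.0680 gives R_L ≥ R_th(1/0.0680 − 1) = 444.1 × 13.71 = 6.09 kΩ.

R_L(min) ≈ 6.09 kΩ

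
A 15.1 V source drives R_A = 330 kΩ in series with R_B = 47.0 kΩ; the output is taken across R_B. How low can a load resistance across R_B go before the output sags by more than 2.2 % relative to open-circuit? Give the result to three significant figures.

Output resistance R_th = R_A‖R_B = (330 × 47.0)/377.0 = 41.14 kΩ.
The fractional drop is R_th/(R_th + R_L); requiring this ≤ 0.0220 gives R_L ≥ R_th(1/0.0220 − 1) = 41.14 × 44.45 = 1.83 MΩ.

R_L(min) ≈ 1.83 MΩ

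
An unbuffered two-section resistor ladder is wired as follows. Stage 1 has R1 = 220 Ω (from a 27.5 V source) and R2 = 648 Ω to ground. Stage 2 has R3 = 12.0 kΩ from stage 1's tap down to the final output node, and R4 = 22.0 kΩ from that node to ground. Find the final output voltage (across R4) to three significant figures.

Stage 2 presents R3+R4 = 34000 Ω as a load on stage 1's tap.
Stage 1's lower leg becomes R2‖(R3+R4) = 635.9 Ω, so V_mid = 27.5 × 635.9/855.9 = 20.43 V.
Stage 2 is itself unloaded: V_out = V_mid × R4/(R3+R4) = 20.43 × 22000/34000 = 13.2 V.

V_out ≈ 13.2 V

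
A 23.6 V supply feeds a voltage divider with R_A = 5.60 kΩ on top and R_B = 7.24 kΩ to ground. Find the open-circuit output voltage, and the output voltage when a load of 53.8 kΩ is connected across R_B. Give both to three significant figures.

Open-circuit: V = 23.6 × 7.24/(5.60 + 7.24) = 13.3 V.
With the load, R_B becomes R_B‖R_L = 6.381 kΩ, so V = 23.6 × 6.381/11.98 = 12.6 V.

Unloaded: 13.3 V; loaded: 12.6 V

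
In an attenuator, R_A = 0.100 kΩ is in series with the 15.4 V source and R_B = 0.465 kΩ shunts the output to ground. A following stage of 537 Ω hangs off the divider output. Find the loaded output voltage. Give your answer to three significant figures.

V_out ≈ 11.0 V

The load sits in parallel with R_B: R_B‖R_L = (465 × 537) / (465 + 537) = 249.2 Ω.
V_out = 15.4 × 249.2 / (100 + 249.2) = 15.4 × 249.2/349.2 = 11.0 V.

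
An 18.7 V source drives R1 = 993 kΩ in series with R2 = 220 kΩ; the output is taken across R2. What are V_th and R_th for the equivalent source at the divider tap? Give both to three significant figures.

V_th is the open-circuit tap voltage: 18.7 × 220/(993 + 220) = 3.39 V.
With the supply zeroed, R1 and R2 appear in parallel from the tap: R_th = R1‖R2 = (993 × 220)/1213 = 180 kΩ.

V_th = 3.39 V, R_th = 180 kΩ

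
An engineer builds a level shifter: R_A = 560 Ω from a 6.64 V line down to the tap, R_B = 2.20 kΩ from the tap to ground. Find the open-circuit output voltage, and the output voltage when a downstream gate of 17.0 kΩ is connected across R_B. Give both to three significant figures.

Unloaded: 5.29 V; loaded: 5.16 V

Open-circuit: V = 6.64 × 2200/(560 + 2200) = 5.29 V.
With the load, R_B becomes R_B‖R_L = 1948 Ω, so V = 6.64 × 1948/2508 = 5.16 V.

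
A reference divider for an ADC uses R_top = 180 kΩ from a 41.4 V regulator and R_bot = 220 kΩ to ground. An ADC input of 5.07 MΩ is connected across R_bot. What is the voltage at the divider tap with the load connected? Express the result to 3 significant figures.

V_out ≈ 22.3 V

The load sits in parallel with R_bot: R_bot‖R_L = (220 × 5070) / (220 + 5070) = 210.9 kΩ.
V_out = 41.4 × 210.9 / (180 + 210.9) = 41.4 × 210.9/390.9 = 22.3 V.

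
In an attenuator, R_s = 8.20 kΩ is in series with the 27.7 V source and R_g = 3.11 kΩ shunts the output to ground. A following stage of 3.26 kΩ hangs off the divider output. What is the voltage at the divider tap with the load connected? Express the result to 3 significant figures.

The load sits in parallel with R_g: R_g‖R_L = (3.11 × 3.26) / (3.11 + 3.26) = 1.592 kΩ.
V_out = 27.7 × 1.592 / (8.20 + 1.592) = 27.7 × 1.592/9.792 = 4.50 V.

V_out ≈ 4.50 V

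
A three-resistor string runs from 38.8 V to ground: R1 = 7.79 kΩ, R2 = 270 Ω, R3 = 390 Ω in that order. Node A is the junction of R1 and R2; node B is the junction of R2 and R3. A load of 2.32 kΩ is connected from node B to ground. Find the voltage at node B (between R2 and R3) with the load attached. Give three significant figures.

At node B, R3 is in parallel with the load: R3‖R_L = 333.9 Ω.
Below node A the resistance is R2 + (R3‖R_L) = 603.9 Ω, so V_A = 38.8 × 603.9/8394 = 2.791 V.
Then V_B = V_A × (R3‖R_L)/(R2 + R3‖R_L) = 2.791 × 333.9/603.9 = 1.54 V.

V ≈ 1.54 V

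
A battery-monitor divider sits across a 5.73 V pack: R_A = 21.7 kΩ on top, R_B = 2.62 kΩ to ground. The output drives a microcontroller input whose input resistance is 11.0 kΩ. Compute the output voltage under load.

V_out ≈ 0.509 V

The load sits in parallel with R_B: R_B‖R_L = (2.62 × 11.0) / (2.62 + 11.0) = 2.116 kΩ.
V_out = 5.73 × 2.116 / (21.7 + 2.116) = 5.73 × 2.116/23.82 = 0.509 V.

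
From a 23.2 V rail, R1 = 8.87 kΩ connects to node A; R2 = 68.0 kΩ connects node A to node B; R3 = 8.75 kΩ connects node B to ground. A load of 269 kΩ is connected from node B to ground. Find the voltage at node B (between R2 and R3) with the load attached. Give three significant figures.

V ≈ 2.30 V

At node B, R3 is in parallel with the load: R3‖R_L = 8.474 kΩ.
Below node A the resistance is R2 + (R3‖R_L) = 76.47 kΩ, so V_A = 23.2 × 76.47/85.34 = 20.79 V.
Then V_B = V_A × (R3‖R_L)/(R2 + R3‖R_L) = 20.79 × 8.474/76.47 = 2.30 V.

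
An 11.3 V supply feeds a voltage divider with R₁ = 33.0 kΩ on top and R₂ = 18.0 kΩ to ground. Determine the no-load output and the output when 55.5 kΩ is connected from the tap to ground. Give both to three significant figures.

Open-circuit: V = 11.3 × 18.0/(33.0 + 18.0) = 3.99 V.
With the load, R₂ becomes R₂‖R_L = 13.59 kΩ, so V = 11.3 × 13.59/46.59 = 3.30 V.

Unloaded: 3.99 V; loaded: 3.30 V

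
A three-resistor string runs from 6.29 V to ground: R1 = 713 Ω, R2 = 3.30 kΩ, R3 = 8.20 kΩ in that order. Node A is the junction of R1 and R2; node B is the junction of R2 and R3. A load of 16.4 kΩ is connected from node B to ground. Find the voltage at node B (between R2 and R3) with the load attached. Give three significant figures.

At node B, R3 is in parallel with the load: R3‖R_L = 5467 Ω.
Below node A the resistance is R2 + (R3‖R_L) = 8767 Ω, so V_A = 6.29 × 8767/9480 = 5.817 V.
Then V_B = V_A × (R3‖R_L)/(R2 + R3‖R_L) = 5.817 × 5467/8767 = 3.63 V.

V ≈ 3.63 V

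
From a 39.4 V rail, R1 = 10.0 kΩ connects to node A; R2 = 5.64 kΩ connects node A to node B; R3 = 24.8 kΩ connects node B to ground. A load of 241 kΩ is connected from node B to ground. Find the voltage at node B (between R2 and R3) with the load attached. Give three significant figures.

V ≈ 23.2 V

At node B, R3 is in parallel with the load: R3‖R_L = 22.49 kΩ.
Below node A the resistance is R2 + (R3‖R_L) = 28.13 kΩ, so V_A = 39.4 × 28.13/38.13 = 29.07 V.
Then V_B = V_A × (R3‖R_L)/(R2 + R3‖R_L) = 29.07 × 22.49/28.13 = 23.2 V.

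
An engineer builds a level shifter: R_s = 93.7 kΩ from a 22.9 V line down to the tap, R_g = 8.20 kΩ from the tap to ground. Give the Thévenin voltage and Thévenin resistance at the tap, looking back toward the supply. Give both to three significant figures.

V_th is the open-circuit tap voltage: 22.9 × 8.20/(93.7 + 8.20) = 1.84 V.
With the supply zeroed, R_s and R_g appear in parallel from the tap: R_th = R_s‖R_g = (93.7 × 8.20)/101.9 = 7.54 kΩ.

V_th = 1.84 V, R_th = 7.54 kΩ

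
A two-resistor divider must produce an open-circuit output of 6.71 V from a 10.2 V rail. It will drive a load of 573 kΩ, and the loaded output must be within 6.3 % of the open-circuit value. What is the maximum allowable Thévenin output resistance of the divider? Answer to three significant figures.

Loading drop = R_th/(R_th + R_L) ≤ 0.0630, so R_th ≤ R_L · ε/(1−ε) = 573 kΩ × 0.0630/0.9370 = 38.5 kΩ.
(Any R1, R2 with R2/(R1+R2) = 0.658 and R1‖R2 ≤ 38.5 kΩ will meet the spec.)

R_th ≤ 38.5 kΩ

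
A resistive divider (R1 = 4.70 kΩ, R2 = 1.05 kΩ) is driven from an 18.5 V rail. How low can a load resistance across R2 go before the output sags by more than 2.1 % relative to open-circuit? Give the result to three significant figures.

R_L(min) ≈ 40.0 kΩ

Output resistance R_th = R1‖R2 = (4700 × 1050)/5750 = 858.3 Ω.
The fractional drop is R_th/(R_th + R_L); requiring this ≤ 0.0210 gives R_L ≥ R_th(1/0.0210 − 1) = 858.3 × 46.62 = 40.0 kΩ.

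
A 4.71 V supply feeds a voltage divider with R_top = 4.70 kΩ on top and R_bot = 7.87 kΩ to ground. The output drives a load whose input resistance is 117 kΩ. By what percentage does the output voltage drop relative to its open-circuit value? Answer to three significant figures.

The divider's output (Thévenin) resistance is R_top‖R_bot = 2.943 kΩ.
Fractional drop under load = R_th/(R_th + R_L) = 2.943 / (2.943 + 117) = 0.02453.
So the output falls by 2.45 %.

2.45 %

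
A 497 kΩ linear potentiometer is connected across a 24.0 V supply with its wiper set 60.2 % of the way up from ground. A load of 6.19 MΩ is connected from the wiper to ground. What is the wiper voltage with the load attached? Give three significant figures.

The wiper splits the pot into (1−α)R = 197.8 kΩ above and αR = 299.2 kΩ below.
Lower section ‖ load = 285.4 kΩ.
V_wiper = 24.0 × 285.4/(197.8 + 285.4) = 14.2 V.

V ≈ 14.2 V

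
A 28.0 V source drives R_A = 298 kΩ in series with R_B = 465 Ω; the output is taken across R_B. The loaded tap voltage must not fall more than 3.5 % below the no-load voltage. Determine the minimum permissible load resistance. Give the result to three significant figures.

Output resistance R_th = R_A‖R_B = (298000 × 465)/298500 = 464.3 Ω.
The fractional drop is R_th/(R_th + R_L); requiring this ≤ 0.0350 gives R_L ≥ R_th(1/0.0350 − 1) = 464.3 × 27.57 = 12.8 kΩ.

R_L(min) ≈ 12.8 kΩ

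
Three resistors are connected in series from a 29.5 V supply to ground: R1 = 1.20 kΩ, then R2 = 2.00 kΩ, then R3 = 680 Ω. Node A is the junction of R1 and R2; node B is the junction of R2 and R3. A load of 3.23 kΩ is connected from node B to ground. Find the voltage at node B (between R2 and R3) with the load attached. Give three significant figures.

V ≈ 4.41 V

At node B, R3 is in parallel with the load: R3‖R_L = 561.7 Ω.
Below node A the resistance is R2 + (R3‖R_L) = 2562 Ω, so V_A = 29.5 × 2562/3762 = 20.09 V.
Then V_B = V_A × (R3‖R_L)/(R2 + R3‖R_L) = 20.09 × 561.7/2562 = 4.41 V.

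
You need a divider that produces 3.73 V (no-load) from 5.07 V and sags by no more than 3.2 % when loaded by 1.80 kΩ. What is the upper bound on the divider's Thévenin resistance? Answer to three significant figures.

R_th ≤ 59.5 Ω

Loading drop = R_th/(R_th + R_L) ≤ 0.0320, so R_th ≤ R_L · ε/(1−ε) = 1.80 kΩ × 0.0320/0.9680 = 59.5 Ω.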